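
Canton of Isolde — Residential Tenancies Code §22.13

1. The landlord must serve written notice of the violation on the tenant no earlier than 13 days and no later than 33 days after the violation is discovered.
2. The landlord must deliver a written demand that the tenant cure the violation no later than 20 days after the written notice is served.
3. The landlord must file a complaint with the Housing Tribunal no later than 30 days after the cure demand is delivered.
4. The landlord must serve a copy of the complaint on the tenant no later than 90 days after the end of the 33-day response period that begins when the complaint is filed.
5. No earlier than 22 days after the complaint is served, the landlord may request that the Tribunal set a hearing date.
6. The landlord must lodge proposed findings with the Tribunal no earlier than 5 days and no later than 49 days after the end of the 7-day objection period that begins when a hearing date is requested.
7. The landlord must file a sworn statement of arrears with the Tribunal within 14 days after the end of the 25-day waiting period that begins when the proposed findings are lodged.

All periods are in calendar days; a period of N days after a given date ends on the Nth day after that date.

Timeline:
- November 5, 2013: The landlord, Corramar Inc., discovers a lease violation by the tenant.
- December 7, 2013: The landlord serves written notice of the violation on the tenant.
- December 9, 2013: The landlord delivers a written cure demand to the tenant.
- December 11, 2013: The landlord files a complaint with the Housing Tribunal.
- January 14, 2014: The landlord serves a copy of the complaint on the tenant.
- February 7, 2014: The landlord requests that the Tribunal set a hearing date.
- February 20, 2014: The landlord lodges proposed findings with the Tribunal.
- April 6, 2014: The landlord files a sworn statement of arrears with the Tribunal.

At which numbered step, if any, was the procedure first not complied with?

Step 1: the window is 13–33 days after November 5, 2013 (when the violation is discovered), so November 18, 2013 through December 8, 2013; done December 7, 2013 — within the window.
Step 2: 20 days after December 7, 2013 (when the written notice is served) is December 27, 2013; completed December 9, 2013, before the deadline.
Step 3: 30 days after December 9, 2013 (when the cure demand is delivered) is January 8, 2014; done December 11, 2013 — timely.
Step 4: 90 days after January 13, 2014 (end of the 33-day response period, which began when the complaint is filed on December 11, 2013) is April 13, 2014; completed January 14, 2014, before the deadline.
Step 5: the earliest permitted date is 22 days after January 14, 2014 (when the complaint is served), i.e. February 5, 2014; done February 7, 2014 — permitted.
Step 6: the window is 5–49 days after February 14, 2014 (end of the 7-day objection period, which began when a hearing date is requested on February 7, 2014), so February 19, 2014 through April 4, 2014; February 20, 2014 falls inside that range.
Step 7: 14 days after March 17, 2014 (end of the 25-day waiting period, which began when the proposed findings are lodged on February 20, 2014) is March 31, 2014; April 6, 2014 misses that deadline by 6 days.

Step 7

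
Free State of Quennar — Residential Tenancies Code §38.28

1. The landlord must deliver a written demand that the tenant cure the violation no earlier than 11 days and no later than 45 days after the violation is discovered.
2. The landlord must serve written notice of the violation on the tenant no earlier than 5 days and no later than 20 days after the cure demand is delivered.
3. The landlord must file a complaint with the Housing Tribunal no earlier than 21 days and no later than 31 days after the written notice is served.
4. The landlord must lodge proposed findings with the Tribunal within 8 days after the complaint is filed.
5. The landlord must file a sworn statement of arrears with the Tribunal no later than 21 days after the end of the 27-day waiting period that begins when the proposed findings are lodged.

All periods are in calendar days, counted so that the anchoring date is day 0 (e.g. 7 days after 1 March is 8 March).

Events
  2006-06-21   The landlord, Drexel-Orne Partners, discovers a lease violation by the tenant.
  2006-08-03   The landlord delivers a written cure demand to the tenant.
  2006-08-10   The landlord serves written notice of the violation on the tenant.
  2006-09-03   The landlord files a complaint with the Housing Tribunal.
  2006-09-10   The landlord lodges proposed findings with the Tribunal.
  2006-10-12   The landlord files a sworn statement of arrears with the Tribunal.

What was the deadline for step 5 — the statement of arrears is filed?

The proposed findings are lodged on 2006-09-10; the 27-day waiting period therefore ends 2006-10-07, and step 5 runs from that date. 21 days after 2006-10-07 is 2006-10-28.

2006-10-28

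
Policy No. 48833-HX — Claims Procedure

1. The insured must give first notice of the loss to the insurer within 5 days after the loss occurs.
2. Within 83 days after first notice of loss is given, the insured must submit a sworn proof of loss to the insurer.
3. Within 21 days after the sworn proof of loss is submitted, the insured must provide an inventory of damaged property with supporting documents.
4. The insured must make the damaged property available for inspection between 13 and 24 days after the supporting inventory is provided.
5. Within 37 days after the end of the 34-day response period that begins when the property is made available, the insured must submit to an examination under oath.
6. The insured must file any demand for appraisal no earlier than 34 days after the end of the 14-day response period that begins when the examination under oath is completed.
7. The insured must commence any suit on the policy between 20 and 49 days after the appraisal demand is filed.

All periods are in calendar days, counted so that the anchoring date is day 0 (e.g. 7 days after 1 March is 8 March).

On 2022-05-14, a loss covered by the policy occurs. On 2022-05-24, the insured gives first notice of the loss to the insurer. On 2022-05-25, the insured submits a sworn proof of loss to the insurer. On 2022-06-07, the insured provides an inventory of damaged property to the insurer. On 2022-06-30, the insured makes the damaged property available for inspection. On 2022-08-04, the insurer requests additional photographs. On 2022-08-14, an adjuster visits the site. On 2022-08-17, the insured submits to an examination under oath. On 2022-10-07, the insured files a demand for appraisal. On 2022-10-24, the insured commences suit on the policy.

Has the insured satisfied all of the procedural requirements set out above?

Step 1 — counting 5 days from 2022-05-14 (when the loss occurs) gives a deadline of 2022-05-19; 2022-05-24 misses that deadline by 5 days.

No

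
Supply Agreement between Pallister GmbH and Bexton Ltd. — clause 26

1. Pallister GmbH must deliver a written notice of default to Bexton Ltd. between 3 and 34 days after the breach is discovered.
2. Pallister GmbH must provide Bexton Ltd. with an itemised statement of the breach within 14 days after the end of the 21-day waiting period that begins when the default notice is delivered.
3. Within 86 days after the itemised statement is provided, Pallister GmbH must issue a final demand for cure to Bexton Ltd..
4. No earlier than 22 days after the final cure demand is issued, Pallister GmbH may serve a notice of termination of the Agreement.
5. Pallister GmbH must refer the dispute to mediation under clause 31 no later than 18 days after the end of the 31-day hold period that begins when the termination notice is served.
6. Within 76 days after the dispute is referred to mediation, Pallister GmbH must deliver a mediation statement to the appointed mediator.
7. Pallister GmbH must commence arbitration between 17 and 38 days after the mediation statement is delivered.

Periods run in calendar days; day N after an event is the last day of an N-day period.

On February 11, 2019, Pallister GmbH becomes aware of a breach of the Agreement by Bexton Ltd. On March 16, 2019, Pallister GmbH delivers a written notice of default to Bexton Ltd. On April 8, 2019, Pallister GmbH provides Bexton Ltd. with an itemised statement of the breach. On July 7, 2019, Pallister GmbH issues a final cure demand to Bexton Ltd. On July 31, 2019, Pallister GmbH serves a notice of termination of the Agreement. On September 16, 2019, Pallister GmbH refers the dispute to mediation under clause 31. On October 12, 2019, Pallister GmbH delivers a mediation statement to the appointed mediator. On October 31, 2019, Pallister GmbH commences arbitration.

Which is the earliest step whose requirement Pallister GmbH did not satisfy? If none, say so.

Step 1 — 3 and 34 days from February 11, 2019 (when the breach is discovered) are February 14, 2019 and March 17, 2019 respectively; done March 16, 2019, which is between those dates.
Step 2 — counting 14 days from April 6, 2019 (end of the 21-day waiting period, which began when the default notice is delivered on March 16, 2019) gives a deadline of April 20, 2019; completed April 8, 2019, before the deadline.
Step 3 — counting 86 days from April 8, 2019 (when the itemised statement is provided) gives a deadline of July 3, 2019; July 7, 2019 misses that deadline by 4 days.
The analysis stops there.

Step 3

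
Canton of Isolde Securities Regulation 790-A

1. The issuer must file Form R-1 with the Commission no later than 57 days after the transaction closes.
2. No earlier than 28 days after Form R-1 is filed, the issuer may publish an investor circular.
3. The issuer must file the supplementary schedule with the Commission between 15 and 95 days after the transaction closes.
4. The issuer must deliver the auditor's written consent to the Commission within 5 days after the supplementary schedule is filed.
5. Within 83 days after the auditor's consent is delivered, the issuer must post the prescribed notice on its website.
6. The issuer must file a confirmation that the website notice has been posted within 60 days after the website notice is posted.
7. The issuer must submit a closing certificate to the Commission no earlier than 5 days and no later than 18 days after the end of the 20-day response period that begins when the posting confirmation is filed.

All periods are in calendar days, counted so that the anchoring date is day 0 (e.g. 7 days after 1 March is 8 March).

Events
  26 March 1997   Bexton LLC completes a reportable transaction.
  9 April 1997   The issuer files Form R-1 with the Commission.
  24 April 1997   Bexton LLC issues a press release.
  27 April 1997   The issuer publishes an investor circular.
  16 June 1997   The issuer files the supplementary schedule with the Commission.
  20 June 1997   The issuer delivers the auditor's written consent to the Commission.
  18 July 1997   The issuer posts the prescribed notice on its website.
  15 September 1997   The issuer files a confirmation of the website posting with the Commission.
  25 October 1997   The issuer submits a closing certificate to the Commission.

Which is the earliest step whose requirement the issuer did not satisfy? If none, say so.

Step 1: 57 days after 26 March 1997 (when the transaction closes) is 22 May 1997; done 9 April 1997 — timely.
Step 2: the earliest permitted date is 28 days after 9 April 1997 (when Form R-1 is filed), i.e. 7 May 1997; done 27 April 1997 — 10 days too early.
That is the first point of non-compliance.

Step 2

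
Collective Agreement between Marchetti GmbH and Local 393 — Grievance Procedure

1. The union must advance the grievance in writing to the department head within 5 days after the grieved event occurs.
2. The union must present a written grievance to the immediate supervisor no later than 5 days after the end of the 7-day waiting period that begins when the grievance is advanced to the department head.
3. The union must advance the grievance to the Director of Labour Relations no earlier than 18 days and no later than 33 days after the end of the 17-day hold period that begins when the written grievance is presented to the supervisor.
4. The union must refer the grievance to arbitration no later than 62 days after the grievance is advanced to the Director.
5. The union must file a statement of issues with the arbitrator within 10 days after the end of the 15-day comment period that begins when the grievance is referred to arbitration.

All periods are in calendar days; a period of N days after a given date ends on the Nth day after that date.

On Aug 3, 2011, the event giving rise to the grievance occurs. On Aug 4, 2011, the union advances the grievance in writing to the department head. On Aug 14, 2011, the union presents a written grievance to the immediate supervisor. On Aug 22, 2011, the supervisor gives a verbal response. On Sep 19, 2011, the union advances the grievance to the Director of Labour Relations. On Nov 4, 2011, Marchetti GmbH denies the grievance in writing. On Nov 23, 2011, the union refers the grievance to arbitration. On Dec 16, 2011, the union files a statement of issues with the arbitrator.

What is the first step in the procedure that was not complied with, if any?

Step 4

(1) due by Aug 3, 2011 + 5 days = Aug 8, 2011; Aug 4, 2011 is within that limit.
(2) due by Aug 11, 2011 + 5 days = Aug 16, 2011; Aug 14, 2011 is within that limit.
(3) the permitted window runs from Aug 31, 2011 + 18 = Sep 18, 2011 to Aug 31, 2011 + 33 = Oct 3, 2011; done Sep 19, 2011, which is between those dates.
(4) due by Sep 19, 2011 + 62 days = Nov 20, 2011; Nov 23, 2011 misses that deadline by 3 days.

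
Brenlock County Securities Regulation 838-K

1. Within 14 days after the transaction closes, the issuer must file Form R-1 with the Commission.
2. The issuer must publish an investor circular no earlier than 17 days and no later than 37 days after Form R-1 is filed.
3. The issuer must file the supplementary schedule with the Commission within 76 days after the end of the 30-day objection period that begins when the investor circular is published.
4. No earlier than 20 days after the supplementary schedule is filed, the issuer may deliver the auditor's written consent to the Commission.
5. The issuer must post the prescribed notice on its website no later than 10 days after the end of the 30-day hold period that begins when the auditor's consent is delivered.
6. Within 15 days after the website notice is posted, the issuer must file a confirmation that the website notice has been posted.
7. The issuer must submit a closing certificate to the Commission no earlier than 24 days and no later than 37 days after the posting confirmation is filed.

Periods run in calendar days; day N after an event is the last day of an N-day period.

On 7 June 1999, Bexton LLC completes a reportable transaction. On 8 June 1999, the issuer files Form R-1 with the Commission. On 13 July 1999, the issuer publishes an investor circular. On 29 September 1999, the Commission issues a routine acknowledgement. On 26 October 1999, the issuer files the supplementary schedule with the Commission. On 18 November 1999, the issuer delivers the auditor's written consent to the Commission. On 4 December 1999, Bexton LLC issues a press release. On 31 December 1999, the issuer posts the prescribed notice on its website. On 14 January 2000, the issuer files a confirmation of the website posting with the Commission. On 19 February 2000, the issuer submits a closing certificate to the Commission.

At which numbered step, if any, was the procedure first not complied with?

(1) due by 7 June 1999 + 14 days = 21 June 1999; completed 8 June 1999, before the deadline.
(2) the permitted window runs from 8 June 1999 + 17 = 25 June 1999 to 8 June 1999 + 37 = 15 July 1999; done 13 July 1999 — within the window.
(3) due by 12 August 1999 + 76 days = 27 October 1999; completed 26 October 1999, before the deadline.
(4) permitted from 26 October 1999 + 20 days = 15 November 1999 onward; done 18 November 1999 — permitted.
(5) due by 18 December 1999 + 10 days = 28 December 1999; 31 December 1999 misses that deadline by 3 days.

Step 5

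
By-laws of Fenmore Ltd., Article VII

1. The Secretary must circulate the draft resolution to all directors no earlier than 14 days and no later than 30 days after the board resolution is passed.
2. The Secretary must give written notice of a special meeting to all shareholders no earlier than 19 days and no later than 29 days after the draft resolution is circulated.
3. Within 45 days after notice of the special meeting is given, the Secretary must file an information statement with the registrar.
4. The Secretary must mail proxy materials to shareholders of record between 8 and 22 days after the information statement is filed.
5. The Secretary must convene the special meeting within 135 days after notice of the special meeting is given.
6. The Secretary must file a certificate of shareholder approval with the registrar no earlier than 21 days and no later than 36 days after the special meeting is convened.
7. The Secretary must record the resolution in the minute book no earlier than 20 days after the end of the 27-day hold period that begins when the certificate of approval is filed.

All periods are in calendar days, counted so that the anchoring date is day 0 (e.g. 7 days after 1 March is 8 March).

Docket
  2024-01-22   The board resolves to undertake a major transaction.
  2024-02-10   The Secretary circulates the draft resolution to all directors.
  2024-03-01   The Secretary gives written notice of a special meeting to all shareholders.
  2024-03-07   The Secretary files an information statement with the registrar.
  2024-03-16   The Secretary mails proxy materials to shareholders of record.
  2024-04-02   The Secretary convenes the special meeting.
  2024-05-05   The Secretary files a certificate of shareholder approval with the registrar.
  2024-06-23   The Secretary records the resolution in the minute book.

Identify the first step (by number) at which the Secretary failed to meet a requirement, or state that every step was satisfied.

(1) the permitted window runs from 2024-01-22 + 14 = 2024-02-05 to 2024-01-22 + 30 = 2024-02-21; 2024-02-10 falls inside that range.
(2) the permitted window runs from 2024-02-10 + 19 = 2024-02-29 to 2024-02-10 + 29 = 2024-03-10; 2024-03-01 falls inside that range.
(3) due by 2024-03-01 + 45 days = 2024-04-15; done 2024-03-07 — timely.
(4) the permitted window runs from 2024-03-07 + 8 = 2024-03-15 to 2024-03-07 + 22 = 2024-03-29; done 2024-03-16, which is between those dates.
(5) due by 2024-03-01 + 135 days = 2024-07-14; done 2024-04-02 — timely.
(6) the permitted window runs from 2024-04-02 + 21 = 2024-04-23 to 2024-04-02 + 36 = 2024-05-08; 2024-05-05 falls inside that range.
(7) permitted from 2024-06-01 + 20 days = 2024-06-21 onward; 2024-06-23 is on or after that date.

None — every step was satisfied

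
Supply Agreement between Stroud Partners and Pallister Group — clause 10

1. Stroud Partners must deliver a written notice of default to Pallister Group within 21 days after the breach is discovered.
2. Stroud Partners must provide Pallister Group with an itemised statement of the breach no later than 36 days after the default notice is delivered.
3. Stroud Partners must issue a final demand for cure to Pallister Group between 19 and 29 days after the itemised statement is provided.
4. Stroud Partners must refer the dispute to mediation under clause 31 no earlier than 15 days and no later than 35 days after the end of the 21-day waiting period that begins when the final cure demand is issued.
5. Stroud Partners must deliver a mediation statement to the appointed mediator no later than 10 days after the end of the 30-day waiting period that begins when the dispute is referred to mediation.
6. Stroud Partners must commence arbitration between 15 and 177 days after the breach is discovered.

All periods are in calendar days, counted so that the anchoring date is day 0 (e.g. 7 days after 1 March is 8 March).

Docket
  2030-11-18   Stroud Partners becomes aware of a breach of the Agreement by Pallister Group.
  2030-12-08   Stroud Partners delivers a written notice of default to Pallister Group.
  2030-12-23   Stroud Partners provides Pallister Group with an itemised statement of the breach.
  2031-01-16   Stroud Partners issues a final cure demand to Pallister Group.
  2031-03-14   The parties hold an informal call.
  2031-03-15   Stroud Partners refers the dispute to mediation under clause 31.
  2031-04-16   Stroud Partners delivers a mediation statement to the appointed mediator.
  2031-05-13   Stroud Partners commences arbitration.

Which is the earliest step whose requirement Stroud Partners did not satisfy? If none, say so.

Step 1 — counting 21 days from 2030-11-18 (when the breach is discovered) gives a deadline of 2030-12-09; completed 2030-12-08, before the deadline.
Step 2 — counting 36 days from 2030-12-08 (when the default notice is delivered) gives a deadline of 2031-01-13; 2030-12-23 is within that limit.
Step 3 — 19 and 29 days from 2030-12-23 (when the itemised statement is provided) are 2031-01-11 and 2031-01-21 respectively; done 2031-01-16 — within the window.
Step 4 — 15 and 35 days from 2031-02-06 (end of the 21-day waiting period, which began when the final cure demand is issued on 2031-01-16) are 2031-02-21 and 2031-03-13 respectively; 2031-03-15 is 2 days past the end of the window.

Step 4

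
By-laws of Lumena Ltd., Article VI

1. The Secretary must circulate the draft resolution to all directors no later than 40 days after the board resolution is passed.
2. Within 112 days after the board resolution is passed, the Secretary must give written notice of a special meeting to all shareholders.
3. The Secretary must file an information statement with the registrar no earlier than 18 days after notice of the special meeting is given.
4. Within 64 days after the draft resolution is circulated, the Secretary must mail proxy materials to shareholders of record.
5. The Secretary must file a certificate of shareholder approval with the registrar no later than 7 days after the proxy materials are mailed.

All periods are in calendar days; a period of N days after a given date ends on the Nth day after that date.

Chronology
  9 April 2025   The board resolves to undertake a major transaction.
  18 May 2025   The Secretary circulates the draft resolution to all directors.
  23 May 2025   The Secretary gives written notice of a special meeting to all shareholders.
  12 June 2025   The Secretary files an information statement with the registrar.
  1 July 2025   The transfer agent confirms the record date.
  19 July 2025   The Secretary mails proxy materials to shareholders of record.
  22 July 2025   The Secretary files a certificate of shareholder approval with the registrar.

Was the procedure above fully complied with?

Step 1 — counting 40 days from 9 April 2025 (when the board resolution is passed) gives a deadline of 19 May 2025; 18 May 2025 is within that limit.
Step 2 — counting 112 days from 9 April 2025 (when the board resolution is passed) gives a deadline of 30 July 2025; 23 May 2025 is within that limit.
Step 3 — must wait 18 days from 23 May 2025 (when notice of the special meeting is given), so not before 10 June 2025; 12 June 2025 is on or after that date.
Step 4 — counting 64 days from 18 May 2025 (when the draft resolution is circulated) gives a deadline of 21 July 2025; 19 July 2025 is within that limit.
Step 5 — counting 7 days from 19 July 2025 (when the proxy materials are mailed) gives a deadline of 26 July 2025; 22 July 2025 is within that limit.

Yes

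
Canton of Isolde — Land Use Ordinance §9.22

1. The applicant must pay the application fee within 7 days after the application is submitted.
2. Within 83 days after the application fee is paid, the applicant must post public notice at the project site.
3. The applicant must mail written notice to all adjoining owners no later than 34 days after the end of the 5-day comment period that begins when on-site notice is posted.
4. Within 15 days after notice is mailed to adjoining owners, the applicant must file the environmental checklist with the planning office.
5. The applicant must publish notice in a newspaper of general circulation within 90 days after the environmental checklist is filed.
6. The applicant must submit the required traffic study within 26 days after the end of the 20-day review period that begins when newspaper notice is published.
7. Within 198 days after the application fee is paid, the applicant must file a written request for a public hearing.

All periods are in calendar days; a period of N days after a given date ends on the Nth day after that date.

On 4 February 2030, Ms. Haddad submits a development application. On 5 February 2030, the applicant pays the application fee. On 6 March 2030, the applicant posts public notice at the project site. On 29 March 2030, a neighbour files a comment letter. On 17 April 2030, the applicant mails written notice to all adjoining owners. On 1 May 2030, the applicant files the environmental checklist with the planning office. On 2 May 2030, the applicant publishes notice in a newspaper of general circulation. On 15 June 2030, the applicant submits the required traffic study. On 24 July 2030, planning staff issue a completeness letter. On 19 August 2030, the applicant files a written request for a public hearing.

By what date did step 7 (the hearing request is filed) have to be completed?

Step 7 runs from 5 February 2030, when the application fee is paid. 198 days after 5 February 2030 is 22 August 2030.

22 August 2030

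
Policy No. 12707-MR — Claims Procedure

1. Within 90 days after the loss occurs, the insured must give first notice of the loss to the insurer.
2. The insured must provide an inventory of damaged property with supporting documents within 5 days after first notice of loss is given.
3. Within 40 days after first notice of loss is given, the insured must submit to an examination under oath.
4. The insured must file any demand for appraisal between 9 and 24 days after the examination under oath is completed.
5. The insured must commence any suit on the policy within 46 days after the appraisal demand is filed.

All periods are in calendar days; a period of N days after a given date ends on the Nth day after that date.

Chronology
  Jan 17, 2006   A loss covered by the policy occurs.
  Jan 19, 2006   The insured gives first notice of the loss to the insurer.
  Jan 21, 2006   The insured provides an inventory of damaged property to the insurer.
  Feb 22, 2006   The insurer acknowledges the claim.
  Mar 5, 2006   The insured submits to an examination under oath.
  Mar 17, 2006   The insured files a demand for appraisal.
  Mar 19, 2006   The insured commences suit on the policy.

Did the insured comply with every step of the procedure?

No

Step 1 — counting 90 days from Jan 17, 2006 (when the loss occurs) gives a deadline of Apr 17, 2006; done Jan 19, 2006 — timely.
Step 2 — counting 5 days from Jan 19, 2006 (when first notice of loss is given) gives a deadline of Jan 24, 2006; done Jan 21, 2006 — timely.
Step 3 — counting 40 days from Jan 19, 2006 (when first notice of loss is given) gives a deadline of Feb 28, 2006; not done until Mar 5, 2006, 5 days after the deadline.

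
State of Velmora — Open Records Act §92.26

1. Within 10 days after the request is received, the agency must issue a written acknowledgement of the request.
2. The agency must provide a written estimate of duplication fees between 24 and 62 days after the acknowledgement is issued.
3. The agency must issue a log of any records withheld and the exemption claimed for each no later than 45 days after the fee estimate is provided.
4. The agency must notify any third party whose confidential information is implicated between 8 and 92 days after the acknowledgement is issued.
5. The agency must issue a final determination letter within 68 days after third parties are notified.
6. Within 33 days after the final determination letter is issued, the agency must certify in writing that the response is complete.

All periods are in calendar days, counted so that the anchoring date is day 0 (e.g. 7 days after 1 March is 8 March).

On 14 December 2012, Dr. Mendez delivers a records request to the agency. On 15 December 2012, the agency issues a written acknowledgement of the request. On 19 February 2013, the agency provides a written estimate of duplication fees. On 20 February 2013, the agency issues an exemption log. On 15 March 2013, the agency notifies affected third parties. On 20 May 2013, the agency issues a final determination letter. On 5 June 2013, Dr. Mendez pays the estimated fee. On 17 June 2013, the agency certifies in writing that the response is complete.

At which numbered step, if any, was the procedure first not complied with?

Step 1 — counting 10 days from 14 December 2012 (when the request is received) gives a deadline of 24 December 2012; completed 15 December 2012, before the deadline.
Step 2 — 24 and 62 days from 15 December 2012 (when the acknowledgement is issued) are 8 January 2013 and 15 February 2013 respectively; 19 February 2013 is 4 days past the end of the window.

Step 2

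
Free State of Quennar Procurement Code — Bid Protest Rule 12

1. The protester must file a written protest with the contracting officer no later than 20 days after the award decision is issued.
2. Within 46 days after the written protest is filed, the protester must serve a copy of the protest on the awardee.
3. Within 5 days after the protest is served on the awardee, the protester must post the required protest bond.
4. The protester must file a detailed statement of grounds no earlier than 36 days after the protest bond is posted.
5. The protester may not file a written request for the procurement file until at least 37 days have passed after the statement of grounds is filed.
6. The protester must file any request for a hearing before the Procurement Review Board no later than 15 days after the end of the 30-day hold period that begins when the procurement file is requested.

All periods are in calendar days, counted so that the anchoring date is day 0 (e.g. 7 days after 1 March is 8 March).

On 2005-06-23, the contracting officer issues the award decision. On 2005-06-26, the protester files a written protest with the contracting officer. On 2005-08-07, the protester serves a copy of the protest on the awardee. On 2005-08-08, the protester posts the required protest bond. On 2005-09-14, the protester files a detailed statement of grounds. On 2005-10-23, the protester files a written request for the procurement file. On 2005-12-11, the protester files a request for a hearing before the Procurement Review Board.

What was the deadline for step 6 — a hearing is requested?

2005-12-07

The procurement file is requested on 2005-10-23; the 30-day hold period therefore ends 2005-11-22, and step 6 runs from that date. 15 days after 2005-11-22 is 2005-12-07.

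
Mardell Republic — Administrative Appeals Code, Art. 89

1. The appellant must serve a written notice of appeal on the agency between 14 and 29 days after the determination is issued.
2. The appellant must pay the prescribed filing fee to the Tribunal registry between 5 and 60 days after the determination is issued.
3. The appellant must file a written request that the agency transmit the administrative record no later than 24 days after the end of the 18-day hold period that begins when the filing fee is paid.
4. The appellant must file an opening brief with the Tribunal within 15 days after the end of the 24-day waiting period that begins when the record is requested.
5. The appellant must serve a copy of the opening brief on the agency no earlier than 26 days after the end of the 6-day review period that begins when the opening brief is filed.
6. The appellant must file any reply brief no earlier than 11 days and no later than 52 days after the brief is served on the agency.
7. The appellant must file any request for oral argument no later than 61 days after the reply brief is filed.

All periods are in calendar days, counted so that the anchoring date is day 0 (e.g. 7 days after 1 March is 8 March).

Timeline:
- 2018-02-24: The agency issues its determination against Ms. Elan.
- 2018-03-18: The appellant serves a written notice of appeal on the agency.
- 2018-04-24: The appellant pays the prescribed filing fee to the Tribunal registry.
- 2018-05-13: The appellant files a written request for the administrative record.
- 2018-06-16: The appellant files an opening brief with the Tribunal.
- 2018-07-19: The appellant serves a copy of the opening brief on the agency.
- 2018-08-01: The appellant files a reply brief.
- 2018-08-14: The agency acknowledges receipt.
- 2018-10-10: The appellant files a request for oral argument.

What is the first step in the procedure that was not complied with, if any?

(1) the permitted window runs from 2018-02-24 + 14 = 2018-03-10 to 2018-02-24 + 29 = 2018-03-25; done 2018-03-18, which is between those dates.
(2) the permitted window runs from 2018-02-24 + 5 = 2018-03-01 to 2018-02-24 + 60 = 2018-04-25; 2018-04-24 falls inside that range.
(3) due by 2018-05-12 + 24 days = 2018-06-05; 2018-05-13 is within that limit.
(4) due by 2018-06-06 + 15 days = 2018-06-21; 2018-06-16 is within that limit.
(5) permitted from 2018-06-22 + 26 days = 2018-07-18 onward; done 2018-07-19 — permitted.
(6) the permitted window runs from 2018-07-19 + 11 = 2018-07-30 to 2018-07-19 + 52 = 2018-09-09; done 2018-08-01, which is between those dates.
(7) due by 2018-08-01 + 61 days = 2018-10-01; not done until 2018-10-10, 9 days after the deadline.
The analysis stops there.

Step 7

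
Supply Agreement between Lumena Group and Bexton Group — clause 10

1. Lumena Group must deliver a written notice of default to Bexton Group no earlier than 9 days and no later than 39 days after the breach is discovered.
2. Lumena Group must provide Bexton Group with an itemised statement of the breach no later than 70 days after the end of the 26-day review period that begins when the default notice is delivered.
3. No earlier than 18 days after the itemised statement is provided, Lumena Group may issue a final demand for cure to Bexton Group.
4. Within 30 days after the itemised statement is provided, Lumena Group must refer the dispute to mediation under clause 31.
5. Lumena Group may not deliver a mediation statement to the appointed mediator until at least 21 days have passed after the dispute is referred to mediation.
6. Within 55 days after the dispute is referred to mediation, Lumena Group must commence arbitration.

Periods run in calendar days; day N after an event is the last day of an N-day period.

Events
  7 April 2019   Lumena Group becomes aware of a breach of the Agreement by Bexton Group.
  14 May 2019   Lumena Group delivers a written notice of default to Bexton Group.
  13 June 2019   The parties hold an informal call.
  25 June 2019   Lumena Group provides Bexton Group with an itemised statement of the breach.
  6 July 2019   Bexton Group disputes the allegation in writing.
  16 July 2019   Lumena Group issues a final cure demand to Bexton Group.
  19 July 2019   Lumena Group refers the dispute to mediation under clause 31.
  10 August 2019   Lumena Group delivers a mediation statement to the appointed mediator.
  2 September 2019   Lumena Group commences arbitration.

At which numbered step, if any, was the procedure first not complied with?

None — every step was satisfied

(1) the permitted window runs from 7 April 2019 + 9 = 16 April 2019 to 7 April 2019 + 39 = 16 May 2019; done 14 May 2019, which is between those dates.
(2) due by 9 June 2019 + 70 days = 18 August 2019; done 25 June 2019 — timely.
(3) permitted from 25 June 2019 + 18 days = 13 July 2019 onward; done 16 July 2019, after the minimum wait.
(4) due by 25 June 2019 + 30 days = 25 July 2019; 19 July 2019 is within that limit.
(5) permitted from 19 July 2019 + 21 days = 9 August 2019 onward; 10 August 2019 is on or after that date.
(6) due by 19 July 2019 + 55 days = 12 September 2019; 2 September 2019 is within that limit.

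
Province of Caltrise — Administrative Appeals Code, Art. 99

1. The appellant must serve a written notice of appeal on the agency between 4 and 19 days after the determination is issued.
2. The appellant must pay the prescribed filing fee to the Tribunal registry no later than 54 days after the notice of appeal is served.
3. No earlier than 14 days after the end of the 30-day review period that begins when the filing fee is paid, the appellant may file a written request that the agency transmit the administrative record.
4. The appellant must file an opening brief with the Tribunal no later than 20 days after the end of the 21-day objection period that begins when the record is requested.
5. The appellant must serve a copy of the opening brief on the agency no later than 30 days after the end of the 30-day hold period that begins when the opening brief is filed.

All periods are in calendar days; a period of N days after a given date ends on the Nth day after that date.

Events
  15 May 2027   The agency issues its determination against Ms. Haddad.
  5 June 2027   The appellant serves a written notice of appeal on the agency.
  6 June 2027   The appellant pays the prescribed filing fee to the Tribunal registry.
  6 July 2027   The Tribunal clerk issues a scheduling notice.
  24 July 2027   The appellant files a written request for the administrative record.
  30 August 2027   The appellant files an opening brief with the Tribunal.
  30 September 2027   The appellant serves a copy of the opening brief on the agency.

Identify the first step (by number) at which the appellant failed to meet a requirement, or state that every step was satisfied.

Step 1

(1) the permitted window runs from 15 May 2027 + 4 = 19 May 2027 to 15 May 2027 + 19 = 3 June 2027; 5 June 2027 is 2 days past the end of the window.
The procedure was therefore not followed at step 1.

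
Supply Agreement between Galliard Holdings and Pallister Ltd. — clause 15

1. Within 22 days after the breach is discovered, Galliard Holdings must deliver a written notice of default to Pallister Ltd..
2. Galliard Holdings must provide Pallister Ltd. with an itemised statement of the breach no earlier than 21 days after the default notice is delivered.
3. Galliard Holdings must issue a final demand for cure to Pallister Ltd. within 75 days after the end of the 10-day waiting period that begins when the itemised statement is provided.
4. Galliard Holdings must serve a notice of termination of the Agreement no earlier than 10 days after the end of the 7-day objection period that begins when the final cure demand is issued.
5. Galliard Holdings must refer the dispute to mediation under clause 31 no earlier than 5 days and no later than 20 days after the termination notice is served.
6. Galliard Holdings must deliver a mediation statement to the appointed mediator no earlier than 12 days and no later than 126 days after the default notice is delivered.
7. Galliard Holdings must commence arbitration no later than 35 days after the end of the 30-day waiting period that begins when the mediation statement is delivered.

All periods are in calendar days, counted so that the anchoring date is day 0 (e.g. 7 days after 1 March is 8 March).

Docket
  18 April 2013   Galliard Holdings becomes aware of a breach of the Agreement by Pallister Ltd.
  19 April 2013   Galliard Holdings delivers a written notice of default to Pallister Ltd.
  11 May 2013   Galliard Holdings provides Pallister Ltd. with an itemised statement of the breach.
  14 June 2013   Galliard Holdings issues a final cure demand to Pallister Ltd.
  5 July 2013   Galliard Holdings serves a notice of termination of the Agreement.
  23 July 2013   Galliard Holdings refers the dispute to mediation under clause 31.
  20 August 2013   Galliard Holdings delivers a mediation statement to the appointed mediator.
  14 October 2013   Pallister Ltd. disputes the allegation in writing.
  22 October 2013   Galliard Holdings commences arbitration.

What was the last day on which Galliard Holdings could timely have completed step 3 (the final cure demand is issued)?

4 August 2013

The itemised statement is provided on 11 May 2013; the 10-day waiting period therefore ends 21 May 2013, and step 3 runs from that date. 75 days after 21 May 2013 is 4 August 2013.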